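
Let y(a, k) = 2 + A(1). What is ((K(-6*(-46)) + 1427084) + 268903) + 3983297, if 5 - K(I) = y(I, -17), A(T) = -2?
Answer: 5679289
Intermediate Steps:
y(a, k) = 0 (y(a, k) = 2 - 2 = 0)
K(I) = 5 (K(I) = 5 - 1*0 = 5 + 0 = 5)
((K(-6*(-46)) + 1427084) + 268903) + 3983297 = ((5 + 1427084) + 268903) + 3983297 = (1427089 + 268903) + 3983297 = 1695992 + 3983297 = 5679289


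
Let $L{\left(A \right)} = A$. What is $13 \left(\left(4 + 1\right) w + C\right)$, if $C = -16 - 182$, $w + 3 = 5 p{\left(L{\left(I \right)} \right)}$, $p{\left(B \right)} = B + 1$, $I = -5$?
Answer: $-4069$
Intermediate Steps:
$p{\left(B \right)} = 1 + B$
$w = -23$ ($w = -3 + 5 \left(1 - 5\right) = -3 + 5 \left(-4\right) = -3 - 20 = -23$)
$C = -198$ ($C = -16 - 182 = -198$)
$13 \left(\left(4 + 1\right) w + C\right) = 13 \left(\left(4 + 1\right) \left(-23\right) - 198\right) = 13 \left(5 \left(-23\right) - 198\right) = 13 \left(-115 - 198\right) = 13 \left(-313\right) = -4069$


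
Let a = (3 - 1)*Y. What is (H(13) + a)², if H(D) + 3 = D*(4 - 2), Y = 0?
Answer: 529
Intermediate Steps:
H(D) = -3 + 2*D (H(D) = -3 + D*(4 - 2) = -3 + D*2 = -3 + 2*D)
a = 0 (a = (3 - 1)*0 = 2*0 = 0)
(H(13) + a)² = ((-3 + 2*13) + 0)² = ((-3 + 26) + 0)² = (23 + 0)² = 23² = 529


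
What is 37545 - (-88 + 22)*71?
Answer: 42231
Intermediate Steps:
37545 - (-88 + 22)*71 = 37545 - (-66)*71 = 37545 - 1*(-4686) = 37545 + 4686 = 42231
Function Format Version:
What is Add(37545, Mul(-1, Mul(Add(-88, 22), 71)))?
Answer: 42231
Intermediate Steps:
Add(37545, Mul(-1, Mul(Add(-88, 22), 71))) = Add(37545, Mul(-1, Mul(-66, 71))) = Add(37545, Mul(-1, -4686)) = Add(37545, 4686) = 42231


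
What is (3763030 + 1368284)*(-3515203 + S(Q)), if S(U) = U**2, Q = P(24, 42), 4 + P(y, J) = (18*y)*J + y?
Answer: 1674941415310602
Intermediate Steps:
P(y, J) = -4 + y + 18*J*y (P(y, J) = -4 + ((18*y)*J + y) = -4 + (18*J*y + y) = -4 + (y + 18*J*y) = -4 + y + 18*J*y)
Q = 18164 (Q = -4 + 24 + 18*42*24 = -4 + 24 + 18144 = 18164)
(3763030 + 1368284)*(-3515203 + S(Q)) = (3763030 + 1368284)*(-3515203 + 18164**2) = 5131314*(-3515203 + 329930896) = 5131314*326415693 = 1674941415310602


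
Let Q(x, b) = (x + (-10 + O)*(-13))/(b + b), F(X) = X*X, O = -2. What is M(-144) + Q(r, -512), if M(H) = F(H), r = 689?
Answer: 21232819/1024 ≈ 20735.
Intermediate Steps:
F(X) = X²
Q(x, b) = (156 + x)/(2*b) (Q(x, b) = (x + (-10 - 2)*(-13))/(b + b) = (x - 12*(-13))/((2*b)) = (x + 156)*(1/(2*b)) = (156 + x)*(1/(2*b)) = (156 + x)/(2*b))
M(H) = H²
M(-144) + Q(r, -512) = (-144)² + (½)*(156 + 689)/(-512) = 20736 + (½)*(-1/512)*845 = 20736 - 845/1024 = 21232819/1024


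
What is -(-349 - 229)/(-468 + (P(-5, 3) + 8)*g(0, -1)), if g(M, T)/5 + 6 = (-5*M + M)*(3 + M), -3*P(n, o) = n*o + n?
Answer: -289/454 ≈ -0.63656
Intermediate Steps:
P(n, o) = -n/3 - n*o/3 (P(n, o) = -(n*o + n)/3 = -(n + n*o)/3 = -n/3 - n*o/3)
g(M, T) = -30 - 20*M*(3 + M) (g(M, T) = -30 + 5*((-5*M + M)*(3 + M)) = -30 + 5*((-4*M)*(3 + M)) = -30 + 5*(-4*M*(3 + M)) = -30 - 20*M*(3 + M))
-(-349 - 229)/(-468 + (P(-5, 3) + 8)*g(0, -1)) = -(-349 - 229)/(-468 + (-⅓*(-5)*(1 + 3) + 8)*(-30 - 60*0 - 20*0²)) = -(-578)/(-468 + (-⅓*(-5)*4 + 8)*(-30 + 0 - 20*0)) = -(-578)/(-468 + (20/3 + 8)*(-30 + 0 + 0)) = -(-578)/(-468 + (44/3)*(-30)) = -(-578)/(-468 - 440) = -(-578)/(-908) = -(-578)*(-1)/908 = -1*289/454 = -289/454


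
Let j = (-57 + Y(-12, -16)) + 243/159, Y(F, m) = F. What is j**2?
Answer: 12787776/2809 ≈ 4552.4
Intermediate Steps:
j = -3576/53 (j = (-57 - 12) + 243/159 = -69 + 243*(1/159) = -69 + 81/53 = -3576/53 ≈ -67.472)
j**2 = (-3576/53)**2 = 12787776/2809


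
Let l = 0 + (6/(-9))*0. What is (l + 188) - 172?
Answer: 16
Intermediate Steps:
l = 0 (l = 0 + (6*(-⅑))*0 = 0 - ⅔*0 = 0 + 0 = 0)
(l + 188) - 172 = (0 + 188) - 172 = 188 - 172 = 16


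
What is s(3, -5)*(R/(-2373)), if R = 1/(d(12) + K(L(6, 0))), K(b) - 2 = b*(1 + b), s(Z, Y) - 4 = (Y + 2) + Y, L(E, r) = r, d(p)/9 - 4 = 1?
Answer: 4/111531 ≈ 3.5864e-5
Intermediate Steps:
d(p) = 45 (d(p) = 36 + 9*1 = 36 + 9 = 45)
s(Z, Y) = 6 + 2*Y (s(Z, Y) = 4 + ((Y + 2) + Y) = 4 + ((2 + Y) + Y) = 4 + (2 + 2*Y) = 6 + 2*Y)
K(b) = 2 + b*(1 + b)
R = 1/47 (R = 1/(45 + (2 + 0 + 0²)) = 1/(45 + (2 + 0 + 0)) = 1/(45 + 2) = 1/47 ≈ 0.021277)
s(3, -5)*(R/(-2373)) = (6 + 2*(-5))*((1/47)/(-2373)) = (6 - 10)*((1/47)*(-1/2373)) = -4*(-1/111531) = 4/111531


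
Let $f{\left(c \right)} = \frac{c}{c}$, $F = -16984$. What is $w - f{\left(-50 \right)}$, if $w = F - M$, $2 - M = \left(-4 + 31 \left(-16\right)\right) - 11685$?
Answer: $-29172$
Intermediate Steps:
$M = 12187$ ($M = 2 - \left(\left(-4 + 31 \left(-16\right)\right) - 11685\right) = 2 - \left(\left(-4 - 496\right) - 11685\right) = 2 - \left(-500 - 11685\right) = 2 - -12185 = 2 + 12185 = 12187$)
$f{\left(c \right)} = 1$
$w = -29171$ ($w = -16984 - 12187 = -29171$)
$w - f{\left(-50 \right)} = -29171 - 1 = -29172$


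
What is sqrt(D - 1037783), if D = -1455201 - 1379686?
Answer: I*sqrt(3872670) ≈ 1967.9*I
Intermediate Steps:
D = -2834887
sqrt(D - 1037783) = sqrt(-2834887 - 1037783) = sqrt(-3872670) = I*sqrt(3872670)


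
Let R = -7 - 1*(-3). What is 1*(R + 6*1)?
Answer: 2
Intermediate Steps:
R = -4 (R = -7 + 3 = -4)
1*(R + 6*1) = 1*(-4 + 6*1) = 1*(-4 + 6) = 1*2 = 2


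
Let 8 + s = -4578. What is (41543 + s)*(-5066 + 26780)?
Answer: 802484298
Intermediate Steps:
s = -4586 (s = -8 - 4578 = -4586)
(41543 + s)*(-5066 + 26780) = (41543 - 4586)*(-5066 + 26780) = 36957*21714 = 802484298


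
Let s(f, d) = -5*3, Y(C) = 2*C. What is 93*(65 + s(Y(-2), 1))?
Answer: 4650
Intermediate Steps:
s(f, d) = -15
93*(65 + s(Y(-2), 1)) = 93*(65 - 15) = 93*50 = 4650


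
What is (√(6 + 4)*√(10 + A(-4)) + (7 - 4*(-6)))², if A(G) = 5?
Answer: 1111 + 310*√6 ≈ 1870.3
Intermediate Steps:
(√(6 + 4)*√(10 + A(-4)) + (7 - 4*(-6)))² = (√(6 + 4)*√(10 + 5) + (7 - 4*(-6)))² = (√10*√15 + (7 + 24))² = (5*√6 + 31)² = (31 + 5*√6)²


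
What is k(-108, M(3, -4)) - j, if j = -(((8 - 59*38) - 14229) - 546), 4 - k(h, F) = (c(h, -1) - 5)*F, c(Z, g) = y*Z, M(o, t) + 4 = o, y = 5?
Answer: -17550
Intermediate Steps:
M(o, t) = -4 + o
c(Z, g) = 5*Z
k(h, F) = 4 - F*(-5 + 5*h) (k(h, F) = 4 - (5*h - 5)*F = 4 - (-5 + 5*h)*F = 4 - F*(-5 + 5*h))
j = 17009 (j = -(((8 - 2242) - 14229) - 546) = -((-2234 - 14229) - 546) = -(-16463 - 546) = -1*(-17009) = 17009)
k(-108, M(3, -4)) - j = (4 + 5*(-4 + 3) - 5*(-4 + 3)*(-108)) - 1*17009 = (4 + 5*(-1) - 5*(-1)*(-108)) - 17009 = (4 - 5 - 540) - 17009 = -541 - 17009 = -17550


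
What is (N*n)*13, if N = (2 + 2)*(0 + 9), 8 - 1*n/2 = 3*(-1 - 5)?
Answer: 24336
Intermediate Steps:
n = 52 (n = 16 - 6*(-1 - 5) = 16 - 6*(-6) = 16 - 2*(-18) = 16 + 36 = 52)
N = 36 (N = 4*9 = 36)
(N*n)*13 = (36*52)*13 = 1872*13 = 24336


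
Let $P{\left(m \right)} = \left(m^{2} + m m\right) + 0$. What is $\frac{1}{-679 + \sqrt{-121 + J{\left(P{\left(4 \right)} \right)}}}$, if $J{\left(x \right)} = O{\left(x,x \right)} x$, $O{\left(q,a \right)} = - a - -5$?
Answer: $- \frac{679}{462026} - \frac{i \sqrt{985}}{462026} \approx -0.0014696 - 6.7928 \cdot 10^{-5} i$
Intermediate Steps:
$O{\left(q,a \right)} = 5 - a$ ($O{\left(q,a \right)} = - a + 5 = 5 - a$)
$P{\left(m \right)} = 2 m^{2}$ ($P{\left(m \right)} = \left(m^{2} + m^{2}\right) + 0 = 2 m^{2} + 0 = 2 m^{2}$)
$J{\left(x \right)} = x \left(5 - x\right)$ ($J{\left(x \right)} = \left(5 - x\right) x = x \left(5 - x\right)$)
$\frac{1}{-679 + \sqrt{-121 + J{\left(P{\left(4 \right)} \right)}}} = \frac{1}{-679 + \sqrt{-121 + 2 \cdot 4^{2} \left(5 - 2 \cdot 4^{2}\right)}} = \frac{1}{-679 + \sqrt{-121 + 2 \cdot 16 \left(5 - 2 \cdot 16\right)}} = \frac{1}{-679 + \sqrt{-121 + 32 \left(5 - 32\right)}} = \frac{1}{-679 + \sqrt{-121 + 32 \left(-27\right)}} = \frac{1}{-679 + \sqrt{-121 - 864}} = \frac{1}{-679 + \sqrt{-985}} = \frac{1}{-679 + i \sqrt{985}}$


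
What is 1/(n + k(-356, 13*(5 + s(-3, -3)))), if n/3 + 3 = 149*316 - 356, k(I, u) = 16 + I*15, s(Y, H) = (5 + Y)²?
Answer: 1/134851 ≈ 7.4156e-6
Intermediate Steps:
k(I, u) = 16 + 15*I
n = 140175 (n = -9 + 3*(149*316 - 356) = -9 + 3*(47084 - 356) = -9 + 3*46728 = -9 + 140184 = 140175)
1/(n + k(-356, 13*(5 + s(-3, -3)))) = 1/(140175 + (16 + 15*(-356))) = 1/(140175 + (16 - 5340)) = 1/(140175 - 5324) = 1/134851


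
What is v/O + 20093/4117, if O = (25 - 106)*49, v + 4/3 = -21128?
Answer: 500215747/49021119 ≈ 10.204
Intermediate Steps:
v = -63388/3 (v = -4/3 - 21128 = -63388/3 ≈ -21129.)
O = -3969 (O = -81*49 = -3969)
v/O + 20093/4117 = -63388/3/(-3969) + 20093/4117 = -63388/3*(-1/3969) + 20093*(1/4117) = 63388/11907 + 20093/4117 = 500215747/49021119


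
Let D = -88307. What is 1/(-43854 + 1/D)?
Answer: -88307/3872615179 ≈ -2.2803e-5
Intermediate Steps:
1/(-43854 + 1/D) = 1/(-43854 + 1/(-88307)) = 1/(-43854 - 1/88307) = 1/(-3872615179/88307) = -88307/3872615179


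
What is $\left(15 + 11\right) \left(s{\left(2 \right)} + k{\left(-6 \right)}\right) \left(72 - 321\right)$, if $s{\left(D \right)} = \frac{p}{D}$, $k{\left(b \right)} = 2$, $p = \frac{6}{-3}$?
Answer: $-6474$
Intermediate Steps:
$p = -2$ ($p = 6 \left(- \frac{1}{3}\right) = -2$)
$s{\left(D \right)} = - \frac{2}{D}$
$\left(15 + 11\right) \left(s{\left(2 \right)} + k{\left(-6 \right)}\right) \left(72 - 321\right) = \left(15 + 11\right) \left(- \frac{2}{2} + 2\right) \left(72 - 321\right) = 26 \left(\left(-2\right) \frac{1}{2} + 2\right) \left(-249\right) = 26 \left(-1 + 2\right) \left(-249\right) = 26 \cdot 1 \left(-249\right) = 26 \left(-249\right) = -6474$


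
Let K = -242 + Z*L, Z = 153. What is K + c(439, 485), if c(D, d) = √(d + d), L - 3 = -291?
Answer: -44306 + √970 ≈ -44275.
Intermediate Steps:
L = -288 (L = 3 - 291 = -288)
c(D, d) = √2*√d (c(D, d) = √(2*d) = √2*√d)
K = -44306 (K = -242 + 153*(-288) = -242 - 44064 = -44306)
K + c(439, 485) = -44306 + √2*√485 = -44306 + √970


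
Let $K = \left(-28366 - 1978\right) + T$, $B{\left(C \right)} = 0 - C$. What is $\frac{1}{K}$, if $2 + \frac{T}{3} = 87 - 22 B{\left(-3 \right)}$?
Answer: $- \frac{1}{30287} \approx -3.3017 \cdot 10^{-5}$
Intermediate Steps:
$B{\left(C \right)} = - C$
$T = 57$ ($T = -6 + 3 \left(87 - 22 \left(\left(-1\right) \left(-3\right)\right)\right) = -6 + 3 \left(87 - 66\right) = -6 + 3 \cdot 21 = -6 + 63 = 57$)
$K = -30287$ ($K = \left(-28366 - 1978\right) + 57 = -30344 + 57 = -30287$)
$\frac{1}{K} = \frac{1}{-30287} = - \frac{1}{30287}$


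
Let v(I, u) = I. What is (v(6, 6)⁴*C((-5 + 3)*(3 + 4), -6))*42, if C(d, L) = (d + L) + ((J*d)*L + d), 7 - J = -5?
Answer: 53016768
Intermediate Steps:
J = 12 (J = 7 - 1*(-5) = 7 + 5 = 12)
C(d, L) = L + 2*d + 12*L*d (C(d, L) = (d + L) + ((12*d)*L + d) = (L + d) + (12*L*d + d) = (L + d) + (d + 12*L*d) = L + 2*d + 12*L*d)
(v(6, 6)⁴*C((-5 + 3)*(3 + 4), -6))*42 = (6⁴*(-6 + 2*((-5 + 3)*(3 + 4)) + 12*(-6)*((-5 + 3)*(3 + 4))))*42 = (1296*(-6 + 2*(-2*7) + 12*(-6)*(-2*7)))*42 = (1296*(-6 + 2*(-14) + 12*(-6)*(-14)))*42 = (1296*(-6 - 28 + 1008))*42 = (1296*974)*42 = 1262304*42 = 53016768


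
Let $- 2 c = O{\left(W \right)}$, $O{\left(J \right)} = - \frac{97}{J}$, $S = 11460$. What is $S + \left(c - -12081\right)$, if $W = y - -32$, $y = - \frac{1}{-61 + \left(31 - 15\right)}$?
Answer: $\frac{67849527}{2882} \approx 23543.0$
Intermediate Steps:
$y = \frac{1}{45}$ ($y = - \frac{1}{-61 + \left(31 - 15\right)} = - \frac{1}{-61 + 16} = - \frac{1}{-45} = \left(-1\right) \left(- \frac{1}{45}\right) = \frac{1}{45} \approx 0.022222$)
$W = \frac{1441}{45}$ ($W = \frac{1}{45} - -32 = \frac{1}{45} + 32 = \frac{1441}{45} \approx 32.022$)
$c = \frac{4365}{2882}$ ($c = - \frac{\left(-97\right) \frac{1}{\frac{1441}{45}}}{2} = - \frac{\left(-97\right) \frac{45}{1441}}{2} = \left(- \frac{1}{2}\right) \left(- \frac{4365}{1441}\right) = \frac{4365}{2882} \approx 1.5146$)
$S + \left(c - -12081\right) = 11460 + \left(\frac{4365}{2882} - -12081\right) = 11460 + \left(\frac{4365}{2882} + 12081\right) = 11460 + \frac{34821807}{2882} = \frac{67849527}{2882}$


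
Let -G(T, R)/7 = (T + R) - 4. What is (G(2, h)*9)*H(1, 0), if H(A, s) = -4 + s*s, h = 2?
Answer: 0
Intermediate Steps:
H(A, s) = -4 + s**2
G(T, R) = 28 - 7*R - 7*T (G(T, R) = -7*((T + R) - 4) = -7*((R + T) - 4) = -7*(-4 + R + T) = 28 - 7*R - 7*T)
(G(2, h)*9)*H(1, 0) = ((28 - 7*2 - 7*2)*9)*(-4 + 0**2) = ((28 - 14 - 14)*9)*(-4 + 0) = (0*9)*(-4) = 0*(-4) = 0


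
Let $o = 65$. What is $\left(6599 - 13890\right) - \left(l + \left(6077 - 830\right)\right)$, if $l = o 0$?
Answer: $-12538$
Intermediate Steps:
$l = 0$ ($l = 65 \cdot 0 = 0$)
$\left(6599 - 13890\right) - \left(l + \left(6077 - 830\right)\right) = \left(6599 - 13890\right) - \left(0 + \left(6077 - 830\right)\right) = \left(6599 - 13890\right) - \left(0 + 5247\right) = -7291 - 5247 = -12538$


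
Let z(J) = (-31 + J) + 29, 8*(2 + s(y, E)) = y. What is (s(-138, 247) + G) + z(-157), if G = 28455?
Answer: 113107/4 ≈ 28277.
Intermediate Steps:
s(y, E) = -2 + y/8
z(J) = -2 + J
(s(-138, 247) + G) + z(-157) = ((-2 + (⅛)*(-138)) + 28455) + (-2 - 157) = ((-2 - 69/4) + 28455) - 159 = (-77/4 + 28455) - 159 = 113743/4 - 159 = 113107/4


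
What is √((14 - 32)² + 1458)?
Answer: 9*√22 ≈ 42.214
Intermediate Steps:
√((14 - 32)² + 1458) = √((-18)² + 1458) = √(324 + 1458) = √1782 = 9*√22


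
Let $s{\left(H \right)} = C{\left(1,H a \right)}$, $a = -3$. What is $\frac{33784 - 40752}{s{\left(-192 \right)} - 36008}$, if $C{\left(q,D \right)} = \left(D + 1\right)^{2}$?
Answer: $- \frac{6968}{296921} \approx -0.023468$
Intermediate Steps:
$C{\left(q,D \right)} = \left(1 + D\right)^{2}$
$s{\left(H \right)} = \left(1 - 3 H\right)^{2}$ ($s{\left(H \right)} = \left(1 + H \left(-3\right)\right)^{2} = \left(1 - 3 H\right)^{2}$)
$\frac{33784 - 40752}{s{\left(-192 \right)} - 36008} = \frac{33784 - 40752}{\left(1 - -576\right)^{2} - 36008} = - \frac{6968}{\left(1 + 576\right)^{2} - 36008} = - \frac{6968}{577^{2} - 36008} = - \frac{6968}{332929 - 36008} = - \frac{6968}{296921}$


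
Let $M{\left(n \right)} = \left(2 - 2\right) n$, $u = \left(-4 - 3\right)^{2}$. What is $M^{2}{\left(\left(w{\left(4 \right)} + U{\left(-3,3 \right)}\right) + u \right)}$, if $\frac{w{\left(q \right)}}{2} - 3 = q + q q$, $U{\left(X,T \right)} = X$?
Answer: $0$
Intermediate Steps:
$w{\left(q \right)} = 6 + 2 q + 2 q^{2}$ ($w{\left(q \right)} = 6 + 2 \left(q + q q\right) = 6 + 2 \left(q + q^{2}\right) = 6 + \left(2 q + 2 q^{2}\right) = 6 + 2 q + 2 q^{2}$)
$u = 49$ ($u = \left(-7\right)^{2} = 49$)
$M{\left(n \right)} = 0$ ($M{\left(n \right)} = 0 n = 0$)
$M^{2}{\left(\left(w{\left(4 \right)} + U{\left(-3,3 \right)}\right) + u \right)} = 0^{2} = 0$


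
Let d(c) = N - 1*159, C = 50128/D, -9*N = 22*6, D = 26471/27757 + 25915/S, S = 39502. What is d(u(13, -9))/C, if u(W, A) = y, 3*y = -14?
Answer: -306518210179/54963197197792 ≈ -0.0055768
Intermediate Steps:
y = -14/3 (y = (⅓)*(-14) = -14/3 ≈ -4.6667)
u(W, A) = -14/3
D = 1764980097/1096457014 (D = 26471/27757 + 25915/39502 = 1764980097/1096457014 ≈ 1.6097)
N = -44/3 (N = -22*6/9 = -⅑*132 = -44/3 ≈ -14.667)
C = 54963197197792/1764980097 (C = 50128/(1764980097/1096457014) = 50128*(1096457014/1764980097) = 54963197197792/1764980097 ≈ 31141.)
d(c) = -521/3 (d(c) = -44/3 - 1*159 = -44/3 - 159 = -521/3)
d(u(13, -9))/C = -521/(3*54963197197792/1764980097) = -521/3*1764980097/54963197197792 = -306518210179/54963197197792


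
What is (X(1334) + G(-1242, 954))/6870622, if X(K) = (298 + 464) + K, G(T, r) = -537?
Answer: 1559/6870622 ≈ 0.00022691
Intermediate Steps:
X(K) = 762 + K
(X(1334) + G(-1242, 954))/6870622 = ((762 + 1334) - 537)/6870622 = (2096 - 537)*(1/6870622) = 1559*(1/6870622) = 1559/6870622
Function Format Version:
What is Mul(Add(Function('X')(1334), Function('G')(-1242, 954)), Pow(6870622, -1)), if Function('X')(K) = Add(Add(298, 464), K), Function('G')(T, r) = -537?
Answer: Rational(1559, 6870622) ≈ 0.00022691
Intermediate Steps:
Function('X')(K) = Add(762, K)
Mul(Add(Function('X')(1334), Function('G')(-1242, 954)), Pow(6870622, -1)) = Mul(Add(Add(762, 1334), -537), Pow(6870622, -1)) = Mul(Add(2096, -537), Rational(1, 6870622)) = Mul(1559, Rational(1, 6870622)) = Rational(1559, 6870622)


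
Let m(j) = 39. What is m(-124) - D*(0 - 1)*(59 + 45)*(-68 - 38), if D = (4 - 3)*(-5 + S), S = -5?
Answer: 110279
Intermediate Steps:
D = -10 (D = (4 - 3)*(-5 - 5) = 1*(-10) = -10)
m(-124) - D*(0 - 1)*(59 + 45)*(-68 - 38) = 39 - (-10*(0 - 1))*(59 + 45)*(-68 - 38) = 39 - (-10*(-1))*104*(-106) = 39 - 10*(-11024) = 39 - 1*(-110240) = 39 + 110240 = 110279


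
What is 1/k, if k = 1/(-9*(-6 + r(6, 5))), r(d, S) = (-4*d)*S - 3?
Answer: 1161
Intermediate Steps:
r(d, S) = -3 - 4*S*d (r(d, S) = -4*S*d - 3 = -3 - 4*S*d)
k = 1/1161 (k = 1/(-9*(-6 + (-3 - 4*5*6))) = 1/(-9*(-6 + (-3 - 120))) = 1/(-9*(-6 - 123)) = 1/(-9*(-129)) = 1/1161 ≈ 0.00086133)
1/k = 1/(1/1161) = 1161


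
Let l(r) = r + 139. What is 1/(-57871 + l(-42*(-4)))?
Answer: -1/57564 ≈ -1.7372e-5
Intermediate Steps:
l(r) = 139 + r
1/(-57871 + l(-42*(-4))) = 1/(-57871 + (139 - 42*(-4))) = 1/(-57871 + (139 + 168)) = 1/(-57871 + 307) = 1/(-57564) = -1/57564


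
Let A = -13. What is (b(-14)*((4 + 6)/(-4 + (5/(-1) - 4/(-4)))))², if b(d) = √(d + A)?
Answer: -675/16 ≈ -42.188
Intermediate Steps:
b(d) = √(-13 + d) (b(d) = √(d - 13) = √(-13 + d))
(b(-14)*((4 + 6)/(-4 + (5/(-1) - 4/(-4)))))² = (√(-13 - 14)*((4 + 6)/(-4 + (5/(-1) - 4/(-4)))))² = (√(-27)*(10/(-4 + (5*(-1) - 4*(-¼)))))² = ((3*I*√3)*(10/(-4 + (-5 + 1))))² = ((3*I*√3)*(10/(-4 - 4)))² = ((3*I*√3)*(10/(-8)))² = ((3*I*√3)*(10*(-⅛)))² = ((3*I*√3)*(-5/4))² = (-15*I*√3/4)² = -675/16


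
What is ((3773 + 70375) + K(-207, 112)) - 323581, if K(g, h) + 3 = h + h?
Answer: -249212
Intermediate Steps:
K(g, h) = -3 + 2*h (K(g, h) = -3 + (h + h) = -3 + 2*h)
((3773 + 70375) + K(-207, 112)) - 323581 = ((3773 + 70375) + (-3 + 2*112)) - 323581 = (74148 + (-3 + 224)) - 323581 = (74148 + 221) - 323581 = 74369 - 323581 = -249212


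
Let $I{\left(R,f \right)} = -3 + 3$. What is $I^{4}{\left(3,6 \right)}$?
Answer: $0$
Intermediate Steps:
$I{\left(R,f \right)} = 0$
$I^{4}{\left(3,6 \right)} = 0^{4} = 0$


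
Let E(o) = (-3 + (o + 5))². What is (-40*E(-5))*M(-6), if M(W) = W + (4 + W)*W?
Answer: -2160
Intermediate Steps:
E(o) = (2 + o)² (E(o) = (-3 + (5 + o))² = (2 + o)²)
M(W) = W + W*(4 + W)
(-40*E(-5))*M(-6) = (-40*(2 - 5)²)*(-6*(5 - 6)) = (-40*(-3)²)*(-6*(-1)) = -40*9*6 = -360*6 = -2160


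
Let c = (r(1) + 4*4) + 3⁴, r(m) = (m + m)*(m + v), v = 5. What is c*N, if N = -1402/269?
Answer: -152818/269 ≈ -568.10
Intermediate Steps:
N = -1402/269 (N = -1402*1/269 = -1402/269 ≈ -5.2119)
r(m) = 2*m*(5 + m) (r(m) = (m + m)*(m + 5) = (2*m)*(5 + m) = 2*m*(5 + m))
c = 109 (c = (2*1*(5 + 1) + 4*4) + 3⁴ = (2*1*6 + 16) + 81 = (12 + 16) + 81 = 28 + 81 = 109)
c*N = 109*(-1402/269) = -152818/269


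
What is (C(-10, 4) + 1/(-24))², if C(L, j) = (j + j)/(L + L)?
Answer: 2809/14400 ≈ 0.19507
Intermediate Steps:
C(L, j) = j/L (C(L, j) = (2*j)/((2*L)) = (2*j)*(1/(2*L)) = j/L)
(C(-10, 4) + 1/(-24))² = (4/(-10) + 1/(-24))² = (4*(-⅒) - 1/24)² = (-⅖ - 1/24)² = (-53/120)² = 2809/14400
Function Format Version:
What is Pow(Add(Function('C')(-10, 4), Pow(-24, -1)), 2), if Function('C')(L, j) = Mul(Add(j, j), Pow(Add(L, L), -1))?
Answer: Rational(2809, 14400) ≈ 0.19507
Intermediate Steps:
Function('C')(L, j) = Mul(j, Pow(L, -1)) (Function('C')(L, j) = Mul(Mul(2, j), Pow(Mul(2, L), -1)) = Mul(Mul(2, j), Mul(Rational(1, 2), Pow(L, -1))) = Mul(j, Pow(L, -1)))
Pow(Add(Function('C')(-10, 4), Pow(-24, -1)), 2) = Pow(Add(Mul(4, Pow(-10, -1)), Pow(-24, -1)), 2) = Pow(Add(Mul(4, Rational(-1, 10)), Rational(-1, 24)), 2) = Pow(Add(Rational(-2, 5), Rational(-1, 24)), 2) = Pow(Rational(-53, 120), 2) = Rational(2809, 14400)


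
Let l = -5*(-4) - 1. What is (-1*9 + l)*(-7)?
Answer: -70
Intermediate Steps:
l = 19 (l = 20 - 1 = 19)
(-1*9 + l)*(-7) = (-1*9 + 19)*(-7) = (-9 + 19)*(-7) = 10*(-7) = -70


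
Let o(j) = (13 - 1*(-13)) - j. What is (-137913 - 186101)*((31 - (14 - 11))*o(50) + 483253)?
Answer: -156363000134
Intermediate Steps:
o(j) = 26 - j (o(j) = (13 + 13) - j = 26 - j)
(-137913 - 186101)*((31 - (14 - 11))*o(50) + 483253) = (-137913 - 186101)*((31 - (14 - 11))*(26 - 1*50) + 483253) = -324014*((31 - 1*3)*(26 - 50) + 483253) = -324014*((31 - 3)*(-24) + 483253) = -324014*(28*(-24) + 483253) = -324014*(-672 + 483253) = -324014*482581 = -156363000134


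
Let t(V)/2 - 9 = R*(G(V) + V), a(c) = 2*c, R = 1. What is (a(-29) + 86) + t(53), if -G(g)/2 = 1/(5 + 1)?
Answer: 454/3 ≈ 151.33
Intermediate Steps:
G(g) = -1/3 (G(g) = -2/(5 + 1) = -2/6 = -2*1/6 = -1/3)
t(V) = 52/3 + 2*V (t(V) = 18 + 2*(1*(-1/3 + V)) = 18 + 2*(-1/3 + V) = 18 + (-2/3 + 2*V) = 52/3 + 2*V)
(a(-29) + 86) + t(53) = (2*(-29) + 86) + (52/3 + 2*53) = (-58 + 86) + (52/3 + 106) = 28 + 370/3 = 454/3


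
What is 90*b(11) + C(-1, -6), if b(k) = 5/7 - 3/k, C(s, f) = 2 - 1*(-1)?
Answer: 3291/77 ≈ 42.740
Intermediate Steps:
C(s, f) = 3 (C(s, f) = 2 + 1 = 3)
b(k) = 5/7 - 3/k (b(k) = 5*(⅐) - 3/k = 5/7 - 3/k)
90*b(11) + C(-1, -6) = 90*(5/7 - 3/11) + 3 = 90*(34/77) + 3 = 3060/77 + 3 = 3291/77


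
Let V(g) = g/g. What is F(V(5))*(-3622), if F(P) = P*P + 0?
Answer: -3622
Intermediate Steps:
V(g) = 1
F(P) = P² (F(P) = P² + 0 = P²)
F(V(5))*(-3622) = 1²*(-3622) = 1*(-3622) = -3622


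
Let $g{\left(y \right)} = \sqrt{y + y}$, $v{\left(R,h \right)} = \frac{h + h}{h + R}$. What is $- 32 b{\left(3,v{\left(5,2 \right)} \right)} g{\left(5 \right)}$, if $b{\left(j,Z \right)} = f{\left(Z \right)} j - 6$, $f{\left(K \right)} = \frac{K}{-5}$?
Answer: $\frac{7104 \sqrt{10}}{35} \approx 641.85$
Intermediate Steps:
$f{\left(K \right)} = - \frac{K}{5}$ ($f{\left(K \right)} = K \left(- \frac{1}{5}\right) = - \frac{K}{5}$)
$v{\left(R,h \right)} = \frac{2 h}{R + h}$
$b{\left(j,Z \right)} = -6 - \frac{Z j}{5}$ ($b{\left(j,Z \right)} = - \frac{Z}{5} j - 6 = - \frac{Z j}{5} - 6 = -6 - \frac{Z j}{5}$)
$g{\left(y \right)} = \sqrt{2} \sqrt{y}$ ($g{\left(y \right)} = \sqrt{2 y} = \sqrt{2} \sqrt{y}$)
$- 32 b{\left(3,v{\left(5,2 \right)} \right)} g{\left(5 \right)} = - 32 \left(-6 - \frac{1}{5} \cdot 2 \cdot 2 \frac{1}{5 + 2} \cdot 3\right) \sqrt{2} \sqrt{5} = - 32 \left(-6 - \frac{1}{5} \cdot 2 \cdot 2 \cdot \frac{1}{7} \cdot 3\right) \sqrt{10} = - 32 \left(-6 - \frac{4}{35} \cdot 3\right) \sqrt{10} = - 32 \left(-6 - \frac{12}{35}\right) \sqrt{10} = \left(-32\right) \left(- \frac{222}{35}\right) \sqrt{10} = \frac{7104 \sqrt{10}}{35}$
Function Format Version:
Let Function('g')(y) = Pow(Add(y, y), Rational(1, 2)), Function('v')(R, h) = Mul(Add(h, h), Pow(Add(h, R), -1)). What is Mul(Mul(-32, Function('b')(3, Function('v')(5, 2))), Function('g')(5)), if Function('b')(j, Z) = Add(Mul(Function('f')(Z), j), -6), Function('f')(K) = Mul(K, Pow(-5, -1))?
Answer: Mul(Rational(7104, 35), Pow(10, Rational(1, 2))) ≈ 641.85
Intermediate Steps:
Function('f')(K) = Mul(Rational(-1, 5), K) (Function('f')(K) = Mul(K, Rational(-1, 5)) = Mul(Rational(-1, 5), K))
Function('v')(R, h) = Mul(2, h, Pow(Add(R, h), -1)) (Function('v')(R, h) = Mul(Mul(2, h), Pow(Add(R, h), -1)) = Mul(2, h, Pow(Add(R, h), -1)))
Function('b')(j, Z) = Add(-6, Mul(Rational(-1, 5), Z, j)) (Function('b')(j, Z) = Add(Mul(Mul(Rational(-1, 5), Z), j), -6) = Add(Mul(Rational(-1, 5), Z, j), -6) = Add(-6, Mul(Rational(-1, 5), Z, j)))
Function('g')(y) = Mul(Pow(2, Rational(1, 2)), Pow(y, Rational(1, 2))) (Function('g')(y) = Pow(Mul(2, y), Rational(1, 2)) = Mul(Pow(2, Rational(1, 2)), Pow(y, Rational(1, 2))))
Mul(Mul(-32, Function('b')(3, Function('v')(5, 2))), Function('g')(5)) = Mul(Mul(-32, Add(-6, Mul(Rational(-1, 5), Mul(2, 2, Pow(Add(5, 2), -1)), 3))), Mul(Pow(2, Rational(1, 2)), Pow(5, Rational(1, 2)))) = Mul(Mul(-32, Add(-6, Mul(Rational(-1, 5), Mul(2, 2, Pow(7, -1)), 3))), Pow(10, Rational(1, 2))) = Mul(Mul(-32, Add(-6, Mul(Rational(-1, 5), Mul(2, 2, Rational(1, 7)), 3))), Pow(10, Rational(1, 2))) = Mul(Mul(-32, Add(-6, Mul(Rational(-1, 5), Rational(4, 7), 3))), Pow(10, Rational(1, 2))) = Mul(Mul(-32, Add(-6, Rational(-12, 35))), Pow(10, Rational(1, 2))) = Mul(Mul(-32, Rational(-222, 35)), Pow(10, Rational(1, 2))) = Mul(Rational(7104, 35), Pow(10, Rational(1, 2)))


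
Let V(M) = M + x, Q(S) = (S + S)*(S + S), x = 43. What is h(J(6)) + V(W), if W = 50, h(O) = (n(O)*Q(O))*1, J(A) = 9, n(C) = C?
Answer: 3009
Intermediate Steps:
Q(S) = 4*S² (Q(S) = (2*S)*(2*S) = 4*S²)
h(O) = 4*O³ (h(O) = (O*(4*O²))*1 = (4*O³)*1 = 4*O³)
V(M) = 43 + M (V(M) = M + 43 = 43 + M)
h(J(6)) + V(W) = 4*9³ + (43 + 50) = 4*729 + 93 = 2916 + 93 = 3009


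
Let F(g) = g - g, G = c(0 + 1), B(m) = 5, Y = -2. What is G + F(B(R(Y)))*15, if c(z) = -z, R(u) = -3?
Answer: -1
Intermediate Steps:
G = -1 (G = -(0 + 1) = -1*1 = -1)
F(g) = 0
G + F(B(R(Y)))*15 = -1 + 0*15 = -1 + 0 = -1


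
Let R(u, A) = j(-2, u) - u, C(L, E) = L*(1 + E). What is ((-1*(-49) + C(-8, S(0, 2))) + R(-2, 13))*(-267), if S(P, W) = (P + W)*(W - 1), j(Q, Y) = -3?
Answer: -6408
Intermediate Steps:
S(P, W) = (-1 + W)*(P + W) (S(P, W) = (P + W)*(-1 + W) = (-1 + W)*(P + W))
R(u, A) = -3 - u
((-1*(-49) + C(-8, S(0, 2))) + R(-2, 13))*(-267) = ((-1*(-49) - 8*(1 + (2² - 1*0 - 1*2 + 0*2))) + (-3 - 1*(-2)))*(-267) = ((49 - 8*(1 + (4 + 0 - 2 + 0))) + (-3 + 2))*(-267) = ((49 - 8*(1 + 2)) - 1)*(-267) = ((49 - 8*3) - 1)*(-267) = ((49 - 24) - 1)*(-267) = (25 - 1)*(-267) = 24*(-267) = -6408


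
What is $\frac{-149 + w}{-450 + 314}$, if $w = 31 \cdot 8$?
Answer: $- \frac{99}{136} \approx -0.72794$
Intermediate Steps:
$w = 248$
$\frac{-149 + w}{-450 + 314} = \frac{-149 + 248}{-450 + 314} = \frac{99}{-136} = 99 \left(- \frac{1}{136}\right) = - \frac{99}{136}$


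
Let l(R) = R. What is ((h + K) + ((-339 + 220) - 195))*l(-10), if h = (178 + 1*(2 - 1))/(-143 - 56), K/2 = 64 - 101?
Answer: 773910/199 ≈ 3889.0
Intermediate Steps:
K = -74 (K = 2*(64 - 101) = 2*(-37) = -74)
h = -179/199 (h = (178 + 1*1)/(-199) = (178 + 1)*(-1/199) = 179*(-1/199) = -179/199 ≈ -0.89950)
((h + K) + ((-339 + 220) - 195))*l(-10) = ((-179/199 - 74) + ((-339 + 220) - 195))*(-10) = (-14905/199 + (-119 - 195))*(-10) = (-14905/199 - 314)*(-10) = -77391/199*(-10) = 773910/199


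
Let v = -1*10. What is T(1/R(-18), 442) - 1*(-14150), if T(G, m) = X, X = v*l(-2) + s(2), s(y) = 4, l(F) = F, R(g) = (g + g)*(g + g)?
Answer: 14174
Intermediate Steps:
R(g) = 4*g² (R(g) = (2*g)*(2*g) = 4*g²)
v = -10
X = 24 (X = -10*(-2) + 4 = 20 + 4 = 24)
T(G, m) = 24
T(1/R(-18), 442) - 1*(-14150) = 24 - 1*(-14150) = 24 + 14150 = 14174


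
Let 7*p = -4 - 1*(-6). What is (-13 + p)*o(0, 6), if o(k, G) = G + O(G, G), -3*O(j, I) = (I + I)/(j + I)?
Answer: -1513/21 ≈ -72.048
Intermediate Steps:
O(j, I) = -2*I/(3*(I + j)) (O(j, I) = -(I + I)/(3*(j + I)) = -2*I/(3*(I + j)))
p = 2/7 (p = (-4 - 1*(-6))/7 = (-4 + 6)/7 = (⅐)*2 = 2/7 ≈ 0.28571)
o(k, G) = -⅓ + G (o(k, G) = G - 2*G/(3*G + 3*G) = G - 2*G/(6*G) = G - 2*G*1/(6*G) = G - ⅓ = -⅓ + G)
(-13 + p)*o(0, 6) = (-13 + 2/7)*(-⅓ + 6) = -89/7*17/3 = -1513/21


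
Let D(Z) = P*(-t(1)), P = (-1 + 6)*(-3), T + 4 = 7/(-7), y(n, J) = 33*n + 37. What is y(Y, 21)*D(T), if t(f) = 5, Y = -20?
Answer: -46725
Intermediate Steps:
y(n, J) = 37 + 33*n
T = -5 (T = -4 + 7/(-7) = -4 + 7*(-1/7) = -4 - 1 = -5)
P = -15 (P = 5*(-3) = -15)
D(Z) = 75 (D(Z) = -(-15)*5 = -15*(-5) = 75)
y(Y, 21)*D(T) = (37 + 33*(-20))*75 = (37 - 660)*75 = -623*75 = -46725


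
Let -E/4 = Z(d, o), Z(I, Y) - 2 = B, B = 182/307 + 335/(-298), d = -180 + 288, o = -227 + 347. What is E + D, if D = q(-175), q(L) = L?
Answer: -8273751/45743 ≈ -180.87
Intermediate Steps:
o = 120
d = 108
B = -48609/91486 (B = 182*(1/307) + 335*(-1/298) = 182/307 - 335/298 = -48609/91486 ≈ -0.53133)
Z(I, Y) = 134363/91486 (Z(I, Y) = 2 - 48609/91486 = 134363/91486)
E = -268726/45743 (E = -4*134363/91486 = -268726/45743 ≈ -5.8747)
D = -175
E + D = -268726/45743 - 175 = -8273751/45743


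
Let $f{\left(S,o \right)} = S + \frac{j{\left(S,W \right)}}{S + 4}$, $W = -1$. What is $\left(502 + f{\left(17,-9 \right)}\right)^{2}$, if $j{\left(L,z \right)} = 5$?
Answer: $\frac{118897216}{441} \approx 2.6961 \cdot 10^{5}$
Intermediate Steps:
$f{\left(S,o \right)} = S + \frac{5}{4 + S}$ ($f{\left(S,o \right)} = S + \frac{5}{S + 4} = S + \frac{5}{4 + S}$)
$\left(502 + f{\left(17,-9 \right)}\right)^{2} = \left(502 + \frac{5 + 17^{2} + 4 \cdot 17}{4 + 17}\right)^{2} = \left(502 + \frac{5 + 289 + 68}{21}\right)^{2} = \left(502 + \frac{1}{21} \cdot 362\right)^{2} = \left(502 + \frac{362}{21}\right)^{2} = \left(\frac{10904}{21}\right)^{2} = \frac{118897216}{441}$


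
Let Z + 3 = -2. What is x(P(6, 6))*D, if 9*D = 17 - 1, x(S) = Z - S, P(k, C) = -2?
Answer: -16/3 ≈ -5.3333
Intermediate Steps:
Z = -5 (Z = -3 - 2 = -5)
x(S) = -5 - S
D = 16/9 (D = (17 - 1)/9 = (1/9)*16 = 16/9 ≈ 1.7778)
x(P(6, 6))*D = (-5 - 1*(-2))*(16/9) = (-5 + 2)*(16/9) = -3*16/9 = -16/3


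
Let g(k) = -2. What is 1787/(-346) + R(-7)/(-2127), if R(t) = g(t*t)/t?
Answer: -26607335/5151594 ≈ -5.1649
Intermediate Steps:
R(t) = -2/t
1787/(-346) + R(-7)/(-2127) = 1787/(-346) - 2/(-7)/(-2127) = 1787*(-1/346) - 2*(-⅐)*(-1/2127) = -1787/346 + (2/7)*(-1/2127) = -1787/346 - 2/14889 = -26607335/5151594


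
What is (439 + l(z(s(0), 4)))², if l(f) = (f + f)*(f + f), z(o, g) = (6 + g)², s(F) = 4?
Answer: 1635312721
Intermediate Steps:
l(f) = 4*f² (l(f) = (2*f)*(2*f) = 4*f²)
(439 + l(z(s(0), 4)))² = (439 + 4*((6 + 4)²)²)² = (439 + 4*(10²)²)² = (439 + 4*100²)² = (439 + 4*10000)² = (439 + 40000)² = 40439² = 1635312721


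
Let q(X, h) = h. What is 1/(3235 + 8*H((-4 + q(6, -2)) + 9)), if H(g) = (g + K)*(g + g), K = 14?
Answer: 1/4051 ≈ 0.00024685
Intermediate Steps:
H(g) = 2*g*(14 + g) (H(g) = (g + 14)*(g + g) = (14 + g)*(2*g) = 2*g*(14 + g))
1/(3235 + 8*H((-4 + q(6, -2)) + 9)) = 1/(3235 + 8*(2*((-4 - 2) + 9)*(14 + ((-4 - 2) + 9)))) = 1/(3235 + 8*(2*(-6 + 9)*(14 + (-6 + 9)))) = 1/(3235 + 8*(2*3*(14 + 3))) = 1/(3235 + 8*(2*3*17)) = 1/(3235 + 8*102) = 1/(3235 + 816) = 1/4051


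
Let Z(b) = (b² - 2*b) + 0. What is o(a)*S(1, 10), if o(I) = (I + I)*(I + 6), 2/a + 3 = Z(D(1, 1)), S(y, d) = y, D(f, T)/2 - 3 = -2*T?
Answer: -64/9 ≈ -7.1111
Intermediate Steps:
D(f, T) = 6 - 4*T (D(f, T) = 6 + 2*(-2*T) = 6 - 4*T)
Z(b) = b² - 2*b
a = -⅔ (a = 2/(-3 + (6 - 4*1)*(-2 + (6 - 4*1))) = 2/(-3 + (6 - 4)*(-2 + (6 - 4))) = 2/(-3 + 2*(-2 + 2)) = 2/(-3 + 2*0) = 2/(-3 + 0) = 2/(-3) = 2*(-⅓) = -⅔ ≈ -0.66667)
o(I) = 2*I*(6 + I) (o(I) = (2*I)*(6 + I) = 2*I*(6 + I))
o(a)*S(1, 10) = (2*(-⅔)*(6 - ⅔))*1 = (2*(-⅔)*(16/3))*1 = -64/9*1 = -64/9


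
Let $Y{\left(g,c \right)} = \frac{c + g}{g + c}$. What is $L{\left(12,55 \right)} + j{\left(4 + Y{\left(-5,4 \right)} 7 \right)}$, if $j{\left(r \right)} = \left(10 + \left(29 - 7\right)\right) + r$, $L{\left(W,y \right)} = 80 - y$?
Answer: $68$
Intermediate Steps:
$Y{\left(g,c \right)} = 1$ ($Y{\left(g,c \right)} = \frac{c + g}{c + g} = 1$)
$j{\left(r \right)} = 32 + r$ ($j{\left(r \right)} = \left(10 + \left(29 - 7\right)\right) + r = \left(10 + 22\right) + r = 32 + r$)
$L{\left(12,55 \right)} + j{\left(4 + Y{\left(-5,4 \right)} 7 \right)} = \left(80 - 55\right) + \left(32 + \left(4 + 1 \cdot 7\right)\right) = \left(80 - 55\right) + \left(32 + \left(4 + 7\right)\right) = 25 + \left(32 + 11\right) = 25 + 43 = 68$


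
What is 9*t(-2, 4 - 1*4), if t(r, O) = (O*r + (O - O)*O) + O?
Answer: 0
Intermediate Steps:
t(r, O) = O + O*r (t(r, O) = (O*r + 0*O) + O = (O*r + 0) + O = O*r + O = O + O*r)
9*t(-2, 4 - 1*4) = 9*((4 - 1*4)*(1 - 2)) = 9*((4 - 4)*(-1)) = 9*(0*(-1)) = 9*0 = 0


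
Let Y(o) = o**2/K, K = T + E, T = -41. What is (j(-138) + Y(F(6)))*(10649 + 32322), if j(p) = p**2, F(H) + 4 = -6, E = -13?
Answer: 22093023998/27 ≈ 8.1826e+8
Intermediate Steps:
F(H) = -10 (F(H) = -4 - 6 = -10)
K = -54 (K = -41 - 13 = -54)
Y(o) = -o**2/54 (Y(o) = o**2/(-54) = o**2*(-1/54) = -o**2/54)
(j(-138) + Y(F(6)))*(10649 + 32322) = ((-138)**2 - 1/54*(-10)**2)*(10649 + 32322) = (19044 - 1/54*100)*42971 = (19044 - 50/27)*42971 = (514138/27)*42971 = 22093023998/27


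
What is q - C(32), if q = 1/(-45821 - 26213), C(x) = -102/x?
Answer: 1836859/576272 ≈ 3.1875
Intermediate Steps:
q = -1/72034 (q = 1/(-72034) = -1/72034 ≈ -1.3882e-5)
q - C(32) = -1/72034 - (-102)/32 = -1/72034 - 1*(-51/16) = -1/72034 + 51/16 = 1836859/576272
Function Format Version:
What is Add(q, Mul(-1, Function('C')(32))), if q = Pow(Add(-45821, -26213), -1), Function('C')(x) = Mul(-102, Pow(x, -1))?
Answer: Rational(1836859, 576272) ≈ 3.1875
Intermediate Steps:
q = Rational(-1, 72034) (q = Pow(-72034, -1) = Rational(-1, 72034) ≈ -1.3882e-5)
Add(q, Mul(-1, Function('C')(32))) = Add(Rational(-1, 72034), Mul(-1, Mul(-102, Pow(32, -1)))) = Add(Rational(-1, 72034), Mul(-1, Mul(-102, Rational(1, 32)))) = Add(Rational(-1, 72034), Mul(-1, Rational(-51, 16))) = Add(Rational(-1, 72034), Rational(51, 16)) = Rational(1836859, 576272)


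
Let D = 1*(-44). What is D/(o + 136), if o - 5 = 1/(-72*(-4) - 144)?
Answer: -6336/20305 ≈ -0.31204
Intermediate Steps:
o = 721/144 (o = 5 + 1/(-72*(-4) - 144) = 5 + 1/(288 - 144) = 5 + 1/144 = 721/144 ≈ 5.0069)
D = -44
D/(o + 136) = -44/(721/144 + 136) = -44/20305/144 = -44*144/20305 = -6336/20305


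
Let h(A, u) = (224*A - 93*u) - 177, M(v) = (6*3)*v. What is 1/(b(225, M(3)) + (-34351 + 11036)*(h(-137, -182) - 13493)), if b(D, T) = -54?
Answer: 1/639577026 ≈ 1.5635e-9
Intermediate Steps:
M(v) = 18*v
h(A, u) = -177 - 93*u + 224*A (h(A, u) = (-93*u + 224*A) - 177 = -177 - 93*u + 224*A)
1/(b(225, M(3)) + (-34351 + 11036)*(h(-137, -182) - 13493)) = 1/(-54 + (-34351 + 11036)*((-177 - 93*(-182) + 224*(-137)) - 13493)) = 1/(-54 - 23315*((-177 + 16926 - 30688) - 13493)) = 1/(-54 - 23315*(-13939 - 13493)) = 1/(-54 - 23315*(-27432)) = 1/(-54 + 639577080) = 1/639577026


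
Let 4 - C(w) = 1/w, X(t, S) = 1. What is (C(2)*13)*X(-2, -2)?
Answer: 91/2 ≈ 45.500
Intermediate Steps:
C(w) = 4 - 1/w
(C(2)*13)*X(-2, -2) = ((4 - 1/2)*13)*1 = ((4 - 1*½)*13)*1 = ((4 - ½)*13)*1 = ((7/2)*13)*1 = (91/2)*1 = 91/2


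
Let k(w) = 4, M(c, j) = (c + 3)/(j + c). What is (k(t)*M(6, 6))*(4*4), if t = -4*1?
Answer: 48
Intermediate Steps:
t = -4
M(c, j) = (3 + c)/(c + j)
(k(t)*M(6, 6))*(4*4) = (4*((3 + 6)/(6 + 6)))*(4*4) = (4*(9/12))*16 = (4*((1/12)*9))*16 = (4*(¾))*16 = 3*16 = 48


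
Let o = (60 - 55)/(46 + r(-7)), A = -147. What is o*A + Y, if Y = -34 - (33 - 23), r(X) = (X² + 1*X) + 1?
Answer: -4651/89 ≈ -52.258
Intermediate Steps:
r(X) = 1 + X + X² (r(X) = (X² + X) + 1 = (X + X²) + 1 = 1 + X + X²)
o = 5/89 (o = (60 - 55)/(46 + (1 - 7 + (-7)²)) = 5/(46 + (1 - 7 + 49)) = 5/(46 + 43) = 5/89 ≈ 0.056180)
Y = -44 (Y = -34 - 1*10 = -34 - 10 = -44)
o*A + Y = (5/89)*(-147) - 44 = -735/89 - 44 = -4651/89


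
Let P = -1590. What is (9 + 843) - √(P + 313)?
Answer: 852 - I*√1277 ≈ 852.0 - 35.735*I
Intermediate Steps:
(9 + 843) - √(P + 313) = (9 + 843) - √(-1590 + 313) = 852 - √(-1277) = 852 - I*√1277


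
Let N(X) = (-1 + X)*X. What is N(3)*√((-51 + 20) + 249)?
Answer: 6*√218 ≈ 88.589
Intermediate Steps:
N(X) = X*(-1 + X)
N(3)*√((-51 + 20) + 249) = (3*(-1 + 3))*√((-51 + 20) + 249) = (3*2)*√(-31 + 249) = 6*√218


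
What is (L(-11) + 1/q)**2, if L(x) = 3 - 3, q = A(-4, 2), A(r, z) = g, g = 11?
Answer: 1/121 ≈ 0.0082645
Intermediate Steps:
A(r, z) = 11
q = 11
L(x) = 0
(L(-11) + 1/q)**2 = (0 + 1/11)**2 = (1/11)**2 = 1/121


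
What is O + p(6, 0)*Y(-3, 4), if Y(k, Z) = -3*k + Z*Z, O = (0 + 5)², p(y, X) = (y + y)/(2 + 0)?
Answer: 175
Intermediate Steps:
p(y, X) = y (p(y, X) = (2*y)/2 = (2*y)*(½) = y)
O = 25 (O = 5² = 25)
Y(k, Z) = Z² - 3*k (Y(k, Z) = -3*k + Z² = Z² - 3*k)
O + p(6, 0)*Y(-3, 4) = 25 + 6*(4² - 3*(-3)) = 25 + 6*(16 + 9) = 25 + 6*25 = 25 + 150 = 175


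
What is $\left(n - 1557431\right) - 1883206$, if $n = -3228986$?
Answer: $-6669623$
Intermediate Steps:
$\left(n - 1557431\right) - 1883206 = \left(-3228986 - 1557431\right) - 1883206 = -4786417 - 1883206 = -6669623$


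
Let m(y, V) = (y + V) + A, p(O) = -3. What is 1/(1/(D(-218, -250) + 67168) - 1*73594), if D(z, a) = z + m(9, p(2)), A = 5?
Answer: -66961/4927927833 ≈ -1.3588e-5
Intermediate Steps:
m(y, V) = 5 + V + y (m(y, V) = (y + V) + 5 = (V + y) + 5 = 5 + V + y)
D(z, a) = 11 + z (D(z, a) = z + (5 - 3 + 9) = z + 11 = 11 + z)
1/(1/(D(-218, -250) + 67168) - 1*73594) = 1/(1/((11 - 218) + 67168) - 1*73594) = 1/(1/(-207 + 67168) - 73594) = 1/(1/66961 - 73594) = 1/(-4927927833/66961) = -66961/4927927833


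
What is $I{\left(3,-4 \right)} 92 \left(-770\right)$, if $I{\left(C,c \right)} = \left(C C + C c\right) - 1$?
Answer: $283360$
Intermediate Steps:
$I{\left(C,c \right)} = -1 + C^{2} + C c$ ($I{\left(C,c \right)} = \left(C^{2} + C c\right) - 1 = -1 + C^{2} + C c$)
$I{\left(3,-4 \right)} 92 \left(-770\right) = \left(-1 + 3^{2} + 3 \left(-4\right)\right) 92 \left(-770\right) = \left(-1 + 9 - 12\right) 92 \left(-770\right) = \left(-4\right) 92 \left(-770\right) = \left(-368\right) \left(-770\right) = 283360$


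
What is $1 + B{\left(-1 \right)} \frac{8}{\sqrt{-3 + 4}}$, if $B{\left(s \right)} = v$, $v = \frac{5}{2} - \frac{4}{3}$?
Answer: $\frac{31}{3} \approx 10.333$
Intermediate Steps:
$v = \frac{7}{6}$ ($v = 5 \cdot \frac{1}{2} - \frac{4}{3} = \frac{5}{2} - \frac{4}{3} = \frac{7}{6} \approx 1.1667$)
$B{\left(s \right)} = \frac{7}{6}$
$1 + B{\left(-1 \right)} \frac{8}{\sqrt{-3 + 4}} = 1 + \frac{7 \frac{8}{\sqrt{-3 + 4}}}{6} = 1 + \frac{7 \frac{8}{\sqrt{1}}}{6} = 1 + \frac{7 \cdot \frac{8}{1}}{6} = 1 + \frac{7 \cdot 8 \cdot 1}{6} = 1 + \frac{7}{6} \cdot 8 = 1 + \frac{28}{3} = \frac{31}{3}$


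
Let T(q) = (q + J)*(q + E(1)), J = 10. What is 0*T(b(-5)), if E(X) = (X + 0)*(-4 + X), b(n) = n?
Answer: 0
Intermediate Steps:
E(X) = X*(-4 + X)
T(q) = (-3 + q)*(10 + q) (T(q) = (q + 10)*(q + 1*(-4 + 1)) = (10 + q)*(q + 1*(-3)) = (10 + q)*(q - 3) = (10 + q)*(-3 + q) = (-3 + q)*(10 + q))
0*T(b(-5)) = 0*(-30 + (-5)² + 7*(-5)) = 0*(-30 + 25 - 35) = 0*(-40) = 0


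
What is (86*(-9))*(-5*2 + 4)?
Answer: 4644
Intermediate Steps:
(86*(-9))*(-5*2 + 4) = -774*(-10 + 4) = -774*(-6) = 4644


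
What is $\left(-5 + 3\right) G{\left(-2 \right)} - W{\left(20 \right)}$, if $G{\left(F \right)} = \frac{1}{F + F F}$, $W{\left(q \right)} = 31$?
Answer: $-32$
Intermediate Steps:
$G{\left(F \right)} = \frac{1}{F + F^{2}}$
$\left(-5 + 3\right) G{\left(-2 \right)} - W{\left(20 \right)} = \left(-5 + 3\right) \frac{1}{\left(-2\right) \left(1 - 2\right)} - 31 = - 2 \left(- \frac{1}{2 \left(-1\right)}\right) - 31 = - 2 \left(\left(- \frac{1}{2}\right) \left(-1\right)\right) - 31 = \left(-2\right) \frac{1}{2} - 31 = -1 - 31 = -32$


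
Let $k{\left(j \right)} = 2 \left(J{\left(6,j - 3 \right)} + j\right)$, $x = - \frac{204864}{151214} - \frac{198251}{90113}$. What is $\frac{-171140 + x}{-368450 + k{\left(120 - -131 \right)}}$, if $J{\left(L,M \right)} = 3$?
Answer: $\frac{1166030747981913}{2506852717419722} \approx 0.46514$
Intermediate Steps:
$x = - \frac{24219618173}{6813173591}$ ($x = \left(-204864\right) \frac{1}{151214} - \frac{198251}{90113} = - \frac{102432}{75607} - \frac{198251}{90113} = - \frac{24219618173}{6813173591} \approx -3.5548$)
$k{\left(j \right)} = 6 + 2 j$ ($k{\left(j \right)} = 2 \left(3 + j\right) = 6 + 2 j$)
$\frac{-171140 + x}{-368450 + k{\left(120 - -131 \right)}} = \frac{-171140 - \frac{24219618173}{6813173591}}{-368450 + \left(6 + 2 \left(120 - -131\right)\right)} = - \frac{1166030747981913}{6813173591 \left(-368450 + \left(6 + 2 \left(120 + 131\right)\right)\right)} = - \frac{1166030747981913}{6813173591 \left(-368450 + \left(6 + 2 \cdot 251\right)\right)} = - \frac{1166030747981913}{6813173591 \left(-368450 + \left(6 + 502\right)\right)} = - \frac{1166030747981913}{6813173591 \left(-368450 + 508\right)} = - \frac{1166030747981913}{6813173591 \left(-367942\right)} = \left(- \frac{1166030747981913}{6813173591}\right) \left(- \frac{1}{367942}\right) = \frac{1166030747981913}{2506852717419722}$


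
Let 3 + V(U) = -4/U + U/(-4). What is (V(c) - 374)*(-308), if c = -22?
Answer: 114366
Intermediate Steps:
V(U) = -3 - 4/U - U/4 (V(U) = -3 + (-4/U + U/(-4)) = -3 + (-4/U + U*(-¼)) = -3 + (-4/U - U/4) = -3 - 4/U - U/4)
(V(c) - 374)*(-308) = ((-3 - 4/(-22) - ¼*(-22)) - 374)*(-308) = ((-3 - 4*(-1/22) + 11/2) - 374)*(-308) = ((-3 + 2/11 + 11/2) - 374)*(-308) = (59/22 - 374)*(-308) = -8169/22*(-308) = 114366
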